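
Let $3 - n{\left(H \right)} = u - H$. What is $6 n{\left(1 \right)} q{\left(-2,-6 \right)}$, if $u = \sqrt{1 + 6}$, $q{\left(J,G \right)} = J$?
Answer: $-48 + 12 \sqrt{7} \approx -16.251$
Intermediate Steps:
$u = \sqrt{7} \approx 2.6458$
$n{\left(H \right)} = 3 + H - \sqrt{7}$ ($n{\left(H \right)} = 3 - \left(\sqrt{7} - H\right) = 3 + \left(H - \sqrt{7}\right) = 3 + H - \sqrt{7}$)
$6 n{\left(1 \right)} q{\left(-2,-6 \right)} = 6 \left(3 + 1 - \sqrt{7}\right) \left(-2\right) = 6 \left(4 - \sqrt{7}\right) \left(-2\right) = \left(24 - 6 \sqrt{7}\right) \left(-2\right) = -48 + 12 \sqrt{7}$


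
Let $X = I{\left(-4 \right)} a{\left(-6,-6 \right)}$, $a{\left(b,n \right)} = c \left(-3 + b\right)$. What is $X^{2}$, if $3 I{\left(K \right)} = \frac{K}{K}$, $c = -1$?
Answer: $9$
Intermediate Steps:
$a{\left(b,n \right)} = 3 - b$ ($a{\left(b,n \right)} = - (-3 + b) = 3 - b$)
$I{\left(K \right)} = \frac{1}{3}$ ($I{\left(K \right)} = \frac{K \frac{1}{K}}{3} = \frac{1}{3} \cdot 1 = \frac{1}{3}$)
$X = 3$ ($X = \frac{3 - -6}{3} = \frac{3 + 6}{3} = \frac{1}{3} \cdot 9 = 3$)
$X^{2} = 3^{2} = 9$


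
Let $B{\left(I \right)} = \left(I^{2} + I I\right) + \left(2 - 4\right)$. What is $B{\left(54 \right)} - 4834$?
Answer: $996$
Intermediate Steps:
$B{\left(I \right)} = -2 + 2 I^{2}$ ($B{\left(I \right)} = \left(I^{2} + I^{2}\right) + \left(2 - 4\right) = 2 I^{2} - 2 = -2 + 2 I^{2}$)
$B{\left(54 \right)} - 4834 = \left(-2 + 2 \cdot 54^{2}\right) - 4834 = \left(-2 + 2 \cdot 2916\right) - 4834 = \left(-2 + 5832\right) - 4834 = 5830 - 4834 = 996$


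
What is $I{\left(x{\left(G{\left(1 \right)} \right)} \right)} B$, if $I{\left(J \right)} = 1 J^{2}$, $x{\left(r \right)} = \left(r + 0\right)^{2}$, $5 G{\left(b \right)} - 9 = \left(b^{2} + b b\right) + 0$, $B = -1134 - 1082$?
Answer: $- \frac{32444456}{625} \approx -51911.0$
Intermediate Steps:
$B = -2216$
$G{\left(b \right)} = \frac{9}{5} + \frac{2 b^{2}}{5}$ ($G{\left(b \right)} = \frac{9}{5} + \frac{\left(b^{2} + b b\right) + 0}{5} = \frac{9}{5} + \frac{\left(b^{2} + b^{2}\right) + 0}{5} = \frac{9}{5} + \frac{2 b^{2} + 0}{5} = \frac{9}{5} + \frac{2 b^{2}}{5}$)
$x{\left(r \right)} = r^{2}$
$I{\left(J \right)} = J^{2}$
$I{\left(x{\left(G{\left(1 \right)} \right)} \right)} B = \left(\left(\frac{9}{5} + \frac{2 \cdot 1^{2}}{5}\right)^{2}\right)^{2} \left(-2216\right) = \left(\left(\frac{9}{5} + \frac{2}{5} \cdot 1\right)^{2}\right)^{2} \left(-2216\right) = \left(\left(\frac{9}{5} + \frac{2}{5}\right)^{2}\right)^{2} \left(-2216\right) = \left(\left(\frac{11}{5}\right)^{2}\right)^{2} \left(-2216\right) = \left(\frac{121}{25}\right)^{2} \left(-2216\right) = \frac{14641}{625} \left(-2216\right) = - \frac{32444456}{625}$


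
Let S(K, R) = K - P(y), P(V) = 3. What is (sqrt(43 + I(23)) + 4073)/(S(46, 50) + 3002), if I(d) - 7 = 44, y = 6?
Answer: 4073/3045 + sqrt(94)/3045 ≈ 1.3408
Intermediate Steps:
I(d) = 51 (I(d) = 7 + 44 = 51)
S(K, R) = -3 + K (S(K, R) = K - 1*3 = K - 3 = -3 + K)
(sqrt(43 + I(23)) + 4073)/(S(46, 50) + 3002) = (sqrt(43 + 51) + 4073)/((-3 + 46) + 3002) = (sqrt(94) + 4073)/(43 + 3002) = (4073 + sqrt(94))/3045 = (4073 + sqrt(94))*(1/3045) = 4073/3045 + sqrt(94)/3045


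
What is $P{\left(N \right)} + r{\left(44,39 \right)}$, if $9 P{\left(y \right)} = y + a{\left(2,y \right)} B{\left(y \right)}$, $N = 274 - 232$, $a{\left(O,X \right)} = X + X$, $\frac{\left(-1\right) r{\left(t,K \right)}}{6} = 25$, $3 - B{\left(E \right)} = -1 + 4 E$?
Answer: $-1676$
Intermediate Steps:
$B{\left(E \right)} = 4 - 4 E$ ($B{\left(E \right)} = 3 - \left(-1 + 4 E\right) = 4 - 4 E$)
$r{\left(t,K \right)} = -150$ ($r{\left(t,K \right)} = \left(-6\right) 25 = -150$)
$a{\left(O,X \right)} = 2 X$
$N = 42$
$P{\left(y \right)} = \frac{y}{9} + \frac{2 y \left(4 - 4 y\right)}{9}$ ($P{\left(y \right)} = \frac{y + 2 y \left(4 - 4 y\right)}{9} = \frac{y}{9} + \frac{2 y \left(4 - 4 y\right)}{9}$)
$P{\left(N \right)} + r{\left(44,39 \right)} = \frac{1}{9} \cdot 42 \left(9 - 336\right) - 150 = \frac{1}{9} \cdot 42 \left(-327\right) - 150 = -1526 - 150 = -1676$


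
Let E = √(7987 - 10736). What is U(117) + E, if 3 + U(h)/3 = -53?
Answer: -168 + I*√2749 ≈ -168.0 + 52.431*I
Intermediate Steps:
U(h) = -168 (U(h) = -9 + 3*(-53) = -9 - 159 = -168)
E = I*√2749 (E = √(-2749) = I*√2749 ≈ 52.431*I)
U(117) + E = -168 + I*√2749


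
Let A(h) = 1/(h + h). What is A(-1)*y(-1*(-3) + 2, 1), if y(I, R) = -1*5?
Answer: 5/2 ≈ 2.5000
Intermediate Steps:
y(I, R) = -5
A(h) = 1/(2*h)
A(-1)*y(-1*(-3) + 2, 1) = ((½)/(-1))*(-5) = ((½)*(-1))*(-5) = -½*(-5) = 5/2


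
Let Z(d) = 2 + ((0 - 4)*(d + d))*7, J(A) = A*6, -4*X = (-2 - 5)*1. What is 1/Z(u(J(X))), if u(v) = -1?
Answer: 1/58 ≈ 0.017241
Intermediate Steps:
X = 7/4 (X = -(-2 - 5)/4 = -(-7)/4 = -1/4*(-7) = 7/4 ≈ 1.7500)
J(A) = 6*A
Z(d) = 2 - 56*d (Z(d) = 2 - 8*d*7 = 2 - 56*d)
1/Z(u(J(X))) = 1/(2 - 56*(-1)) = 1/(2 + 56) = 1/58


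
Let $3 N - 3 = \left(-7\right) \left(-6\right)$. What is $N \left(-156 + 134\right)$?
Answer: $-330$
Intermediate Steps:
$N = 15$ ($N = 1 + \frac{\left(-7\right) \left(-6\right)}{3} = 1 + \frac{1}{3} \cdot 42 = 1 + 14 = 15$)
$N \left(-156 + 134\right) = 15 \left(-156 + 134\right) = 15 \left(-22\right) = -330$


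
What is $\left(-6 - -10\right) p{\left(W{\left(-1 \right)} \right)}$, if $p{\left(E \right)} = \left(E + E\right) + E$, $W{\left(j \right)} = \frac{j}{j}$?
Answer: $12$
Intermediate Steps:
$W{\left(j \right)} = 1$
$p{\left(E \right)} = 3 E$ ($p{\left(E \right)} = 2 E + E = 3 E$)
$\left(-6 - -10\right) p{\left(W{\left(-1 \right)} \right)} = \left(-6 - -10\right) 3 \cdot 1 = \left(-6 + \left(-15 + 25\right)\right) 3 = \left(-6 + 10\right) 3 = 4 \cdot 3 = 12$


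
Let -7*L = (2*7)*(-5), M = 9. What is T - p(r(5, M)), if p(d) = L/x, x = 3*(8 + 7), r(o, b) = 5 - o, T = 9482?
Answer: 85336/9 ≈ 9481.8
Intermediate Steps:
L = 10 (L = -2*7*(-5)/7 = -2*(-5) = -⅐*(-70) = 10)
x = 45 (x = 3*15 = 45)
p(d) = 2/9 (p(d) = 10/45 = 10*(1/45) = 2/9)
T - p(r(5, M)) = 9482 - 1*2/9 = 9482 - 2/9 = 85336/9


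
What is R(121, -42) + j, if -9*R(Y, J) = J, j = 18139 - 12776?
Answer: 16103/3 ≈ 5367.7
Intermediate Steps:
j = 5363
R(Y, J) = -J/9
R(121, -42) + j = -⅑*(-42) + 5363 = 14/3 + 5363 = 16103/3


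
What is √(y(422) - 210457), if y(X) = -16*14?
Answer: 459*I ≈ 459.0*I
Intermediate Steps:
y(X) = -224
√(y(422) - 210457) = √(-224 - 210457) = √(-210681) = 459*I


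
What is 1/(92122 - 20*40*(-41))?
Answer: 1/124922 ≈ 8.0050e-6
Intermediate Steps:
1/(92122 - 20*40*(-41)) = 1/(92122 - 800*(-41)) = 1/(92122 + 32800) = 1/124922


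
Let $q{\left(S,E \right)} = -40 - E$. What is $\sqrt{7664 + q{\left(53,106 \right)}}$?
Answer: $\sqrt{7518} \approx 86.706$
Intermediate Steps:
$\sqrt{7664 + q{\left(53,106 \right)}} = \sqrt{7664 - 146} = \sqrt{7518}$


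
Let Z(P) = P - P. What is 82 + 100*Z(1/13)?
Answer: 82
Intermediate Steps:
Z(P) = 0
82 + 100*Z(1/13) = 82 + 100*0 = 82 + 0 = 82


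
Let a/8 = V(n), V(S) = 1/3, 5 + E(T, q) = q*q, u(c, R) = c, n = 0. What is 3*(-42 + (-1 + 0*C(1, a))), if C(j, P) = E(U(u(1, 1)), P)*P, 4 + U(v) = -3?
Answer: -129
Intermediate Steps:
U(v) = -7 (U(v) = -4 - 3 = -7)
E(T, q) = -5 + q² (E(T, q) = -5 + q*q = -5 + q²)
V(S) = ⅓
a = 8/3 (a = 8*(⅓) = 8/3 ≈ 2.6667)
C(j, P) = P*(-5 + P²) (C(j, P) = (-5 + P²)*P = P*(-5 + P²))
3*(-42 + (-1 + 0*C(1, a))) = 3*(-42 + (-1 + 0*(8*(-5 + (8/3)²)/3))) = 3*(-42 + (-1 + 0*(8*(-5 + 64/9)/3))) = 3*(-42 + (-1 + 0*((8/3)*(19/9)))) = 3*(-42 + (-1 + 0*(152/27))) = 3*(-42 + (-1 + 0)) = 3*(-42 - 1) = 3*(-43) = -129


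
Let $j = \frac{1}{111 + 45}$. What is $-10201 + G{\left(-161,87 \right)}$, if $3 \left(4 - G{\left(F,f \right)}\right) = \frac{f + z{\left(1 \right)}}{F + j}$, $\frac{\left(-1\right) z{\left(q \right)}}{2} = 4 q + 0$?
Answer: $- \frac{256093547}{25115} \approx -10197.0$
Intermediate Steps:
$j = \frac{1}{156} \approx 0.0064103$
$z{\left(q \right)} = - 8 q$ ($z{\left(q \right)} = - 2 \left(4 q + 0\right) = - 2 \cdot 4 q = - 8 q$)
$G{\left(F,f \right)} = 4 - \frac{-8 + f}{3 \left(\frac{1}{156} + F\right)}$ ($G{\left(F,f \right)} = 4 - \frac{\left(f - 8\right) \frac{1}{F + \frac{1}{156}}}{3} = 4 - \frac{\left(f - 8\right) \frac{1}{\frac{1}{156} + F}}{3} = 4 - \frac{\left(-8 + f\right) \frac{1}{\frac{1}{156} + F}}{3} = 4 - \frac{\frac{1}{\frac{1}{156} + F} \left(-8 + f\right)}{3} = 4 - \frac{-8 + f}{3 \left(\frac{1}{156} + F\right)}$)
$-10201 + G{\left(-161,87 \right)} = -10201 + \frac{4 \left(105 - 1131 + 156 \left(-161\right)\right)}{1 + 156 \left(-161\right)} = -10201 + \frac{4 \left(105 - 1131 - 25116\right)}{1 - 25116} = -10201 + 4 \frac{1}{-25115} \left(-26142\right) = -10201 + 4 \left(- \frac{1}{25115}\right) \left(-26142\right) = -10201 + \frac{104568}{25115} = - \frac{256093547}{25115}$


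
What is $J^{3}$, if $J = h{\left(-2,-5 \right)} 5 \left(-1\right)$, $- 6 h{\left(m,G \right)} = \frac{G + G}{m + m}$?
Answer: $\frac{15625}{1728} \approx 9.0423$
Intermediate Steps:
$h{\left(m,G \right)} = - \frac{G}{6 m}$ ($h{\left(m,G \right)} = - \frac{\left(G + G\right) \frac{1}{m + m}}{6} = - \frac{2 G \frac{1}{2 m}}{6} = - \frac{G \frac{1}{m}}{6} = - \frac{G}{6 m}$)
$J = \frac{25}{12}$ ($J = \left(- \frac{1}{6}\right) \left(-5\right) \frac{1}{-2} \cdot 5 \left(-1\right) = \left(- \frac{1}{6}\right) \left(-5\right) \left(- \frac{1}{2}\right) 5 \left(-1\right) = \left(- \frac{5}{12}\right) 5 \left(-1\right) = \left(- \frac{25}{12}\right) \left(-1\right) = \frac{25}{12} \approx 2.0833$)
$J^{3} = \left(\frac{25}{12}\right)^{3} = \frac{15625}{1728}$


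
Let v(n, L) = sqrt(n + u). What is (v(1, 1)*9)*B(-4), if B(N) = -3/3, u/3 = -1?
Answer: -9*I*sqrt(2) ≈ -12.728*I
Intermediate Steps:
u = -3 (u = 3*(-1) = -3)
B(N) = -1 (B(N) = -3*1/3 = -1)
v(n, L) = sqrt(-3 + n) (v(n, L) = sqrt(n - 3) = sqrt(-3 + n))
(v(1, 1)*9)*B(-4) = (sqrt(-3 + 1)*9)*(-1) = (sqrt(-2)*9)*(-1) = ((I*sqrt(2))*9)*(-1) = (9*I*sqrt(2))*(-1) = -9*I*sqrt(2)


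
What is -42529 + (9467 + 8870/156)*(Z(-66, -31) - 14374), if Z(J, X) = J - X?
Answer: -3569067137/26 ≈ -1.3727e+8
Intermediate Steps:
-42529 + (9467 + 8870/156)*(Z(-66, -31) - 14374) = -42529 + (9467 + 8870/156)*((-66 - 1*(-31)) - 14374) = -42529 + (9467 + 8870*(1/156))*((-66 + 31) - 14374) = -42529 + (9467 + 4435/78)*(-35 - 14374) = -42529 + (742861/78)*(-14409) = -42529 - 3567961383/26 = -3569067137/26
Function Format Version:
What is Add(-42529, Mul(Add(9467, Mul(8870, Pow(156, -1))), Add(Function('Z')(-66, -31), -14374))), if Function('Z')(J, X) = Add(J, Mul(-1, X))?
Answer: Rational(-3569067137, 26) ≈ -1.3727e+8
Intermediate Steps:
Add(-42529, Mul(Add(9467, Mul(8870, Pow(156, -1))), Add(Function('Z')(-66, -31), -14374))) = Add(-42529, Mul(Add(9467, Mul(8870, Pow(156, -1))), Add(Add(-66, Mul(-1, -31)), -14374))) = Add(-42529, Mul(Add(9467, Mul(8870, Rational(1, 156))), Add(Add(-66, 31), -14374))) = Add(-42529, Mul(Add(9467, Rational(4435, 78)), Add(-35, -14374))) = Add(-42529, Mul(Rational(742861, 78), -14409)) = Add(-42529, Rational(-3567961383, 26)) = Rational(-3569067137, 26)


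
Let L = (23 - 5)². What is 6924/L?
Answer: 577/27 ≈ 21.370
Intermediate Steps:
L = 324 (L = 18² = 324)
6924/L = 6924/324 = 6924*(1/324) = 577/27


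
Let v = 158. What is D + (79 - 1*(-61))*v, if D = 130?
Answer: 22250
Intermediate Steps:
D + (79 - 1*(-61))*v = 130 + (79 - 1*(-61))*158 = 130 + (79 + 61)*158 = 130 + 140*158 = 130 + 22120 = 22250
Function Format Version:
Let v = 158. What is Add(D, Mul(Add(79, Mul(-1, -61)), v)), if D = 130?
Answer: 22250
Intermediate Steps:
Add(D, Mul(Add(79, Mul(-1, -61)), v)) = Add(130, Mul(Add(79, Mul(-1, -61)), 158)) = Add(130, Mul(Add(79, 61), 158)) = Add(130, Mul(140, 158)) = Add(130, 22120) = 22250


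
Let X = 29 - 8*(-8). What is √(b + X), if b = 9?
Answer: √102 ≈ 10.100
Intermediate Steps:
X = 93 (X = 29 + 64 = 93)
√(b + X) = √(9 + 93) = √102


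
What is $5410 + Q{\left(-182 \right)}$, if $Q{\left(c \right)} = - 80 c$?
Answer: $19970$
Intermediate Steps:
$5410 + Q{\left(-182 \right)} = 5410 - -14560 = 5410 + 14560 = 19970$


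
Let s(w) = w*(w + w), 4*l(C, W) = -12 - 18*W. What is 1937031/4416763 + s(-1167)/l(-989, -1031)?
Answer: 8026175289897/13652214433 ≈ 587.90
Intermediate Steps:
l(C, W) = -3 - 9*W/2 (l(C, W) = (-12 - 18*W)/4 = -3 - 9*W/2)
s(w) = 2*w² (s(w) = w*(2*w) = 2*w²)
1937031/4416763 + s(-1167)/l(-989, -1031) = 1937031/4416763 + (2*(-1167)²)/(-3 - 9/2*(-1031)) = 1937031*(1/4416763) + (2*1361889)/(-3 + 9279/2) = 1937031/4416763 + 2723778/(9273/2) = 1937031/4416763 + 2723778*(2/9273) = 1937031/4416763 + 1815852/3091 = 8026175289897/13652214433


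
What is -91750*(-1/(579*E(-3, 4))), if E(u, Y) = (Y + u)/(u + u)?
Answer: -183500/193 ≈ -950.78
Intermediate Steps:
E(u, Y) = (Y + u)/(2*u) (E(u, Y) = (Y + u)/((2*u)) = (Y + u)*(1/(2*u)) = (Y + u)/(2*u))
-91750*(-1/(579*E(-3, 4))) = -91750*2/(193*(4 - 3)) = -91750/((-579*(-1)/(2*3))) = -91750/((-579*(-⅙))) = -91750/193/2 = -91750*2/193 = -183500/193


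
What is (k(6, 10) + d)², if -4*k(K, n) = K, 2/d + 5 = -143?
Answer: 3136/1369 ≈ 2.2907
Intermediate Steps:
d = -1/74 (d = 2/(-5 - 143) = 2/(-148) = 2*(-1/148) = -1/74 ≈ -0.013514)
k(K, n) = -K/4
(k(6, 10) + d)² = (-¼*6 - 1/74)² = (-3/2 - 1/74)² = (-56/37)² = 3136/1369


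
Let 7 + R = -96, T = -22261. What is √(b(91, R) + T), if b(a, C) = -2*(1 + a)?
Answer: 67*I*√5 ≈ 149.82*I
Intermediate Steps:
R = -103 (R = -7 - 96 = -103)
b(a, C) = -2 - 2*a
√(b(91, R) + T) = √((-2 - 2*91) - 22261) = √((-2 - 182) - 22261) = √(-184 - 22261) = √(-22445) = 67*I*√5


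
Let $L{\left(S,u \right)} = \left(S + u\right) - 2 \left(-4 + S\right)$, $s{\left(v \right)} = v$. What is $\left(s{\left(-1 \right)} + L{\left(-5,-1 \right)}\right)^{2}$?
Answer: $121$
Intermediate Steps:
$L{\left(S,u \right)} = 8 + u - S$ ($L{\left(S,u \right)} = \left(S + u\right) - \left(-8 + 2 S\right) = 8 + u - S$)
$\left(s{\left(-1 \right)} + L{\left(-5,-1 \right)}\right)^{2} = \left(-1 - -12\right)^{2} = \left(-1 + \left(8 - 1 + 5\right)\right)^{2} = \left(-1 + 12\right)^{2} = 11^{2} = 121$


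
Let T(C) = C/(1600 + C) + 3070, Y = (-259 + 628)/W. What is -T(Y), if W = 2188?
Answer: -10748589199/3501169 ≈ -3070.0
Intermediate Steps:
Y = 369/2188 (Y = (-259 + 628)/2188 = 369*(1/2188) = 369/2188 ≈ 0.16865)
T(C) = 3070 + C/(1600 + C) (T(C) = C/(1600 + C) + 3070 = 3070 + C/(1600 + C))
-T(Y) = -(4912000 + 3071*(369/2188))/(1600 + 369/2188) = -(4912000 + 1133199/2188)/3501169/2188 = -2188*10748589199/(3501169*2188) = -1*10748589199/3501169 = -10748589199/3501169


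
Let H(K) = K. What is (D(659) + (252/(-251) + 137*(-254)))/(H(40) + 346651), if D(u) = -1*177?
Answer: -8778977/87019441 ≈ -0.10089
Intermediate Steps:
D(u) = -177
(D(659) + (252/(-251) + 137*(-254)))/(H(40) + 346651) = (-177 + (252/(-251) + 137*(-254)))/(40 + 346651) = (-177 + (252*(-1/251) - 34798))/346691 = (-177 + (-252/251 - 34798))*(1/346691) = (-177 - 8734550/251)*(1/346691) = -8778977/251*1/346691 = -8778977/87019441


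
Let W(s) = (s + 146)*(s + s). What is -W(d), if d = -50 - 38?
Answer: 10208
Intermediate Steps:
d = -88
W(s) = 2*s*(146 + s) (W(s) = (146 + s)*(2*s) = 2*s*(146 + s))
-W(d) = -2*(-88)*(146 - 88) = -2*(-88)*58 = -1*(-10208) = 10208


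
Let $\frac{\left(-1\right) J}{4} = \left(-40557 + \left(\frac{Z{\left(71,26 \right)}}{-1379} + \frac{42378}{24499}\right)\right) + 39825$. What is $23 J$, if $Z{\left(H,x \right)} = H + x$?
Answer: $\frac{2270000061596}{33784121} \approx 67191.0$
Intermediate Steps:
$J = \frac{98695654852}{33784121}$ ($J = - 4 \left(\left(-40557 + \left(\frac{71 + 26}{-1379} + \frac{42378}{24499}\right)\right) + 39825\right) = - 4 \left(\left(-40557 + \left(97 \left(- \frac{1}{1379}\right) + 42378 \cdot \frac{1}{24499}\right)\right) + 39825\right) = - 4 \left(\left(-40557 + \left(- \frac{97}{1379} + \frac{42378}{24499}\right)\right) + 39825\right) = - 4 \left(\left(-40557 + \frac{56062859}{33784121}\right) + 39825\right) = - 4 \left(- \frac{1370126532538}{33784121} + 39825\right) = \left(-4\right) \left(- \frac{24673913713}{33784121}\right) = \frac{98695654852}{33784121} \approx 2921.4$)
$23 J = 23 \cdot \frac{98695654852}{33784121} = \frac{2270000061596}{33784121}$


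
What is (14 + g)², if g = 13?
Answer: 729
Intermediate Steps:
(14 + g)² = (14 + 13)² = 27² = 729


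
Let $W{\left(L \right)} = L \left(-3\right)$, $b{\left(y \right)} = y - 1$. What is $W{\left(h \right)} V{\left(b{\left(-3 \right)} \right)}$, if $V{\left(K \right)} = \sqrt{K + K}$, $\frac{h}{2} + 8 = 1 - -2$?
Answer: $60 i \sqrt{2} \approx 84.853 i$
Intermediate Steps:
$h = -10$ ($h = -16 + 2 \left(1 - -2\right) = -16 + 2 \left(1 + 2\right) = -16 + 2 \cdot 3 = -16 + 6 = -10$)
$b{\left(y \right)} = -1 + y$
$W{\left(L \right)} = - 3 L$
$V{\left(K \right)} = \sqrt{2} \sqrt{K}$ ($V{\left(K \right)} = \sqrt{2 K} = \sqrt{2} \sqrt{K}$)
$W{\left(h \right)} V{\left(b{\left(-3 \right)} \right)} = \left(-3\right) \left(-10\right) \sqrt{2} \sqrt{-1 - 3} = 30 \sqrt{2} \sqrt{-4} = 30 \sqrt{2} \cdot 2 i = 30 \cdot 2 i \sqrt{2} = 60 i \sqrt{2}$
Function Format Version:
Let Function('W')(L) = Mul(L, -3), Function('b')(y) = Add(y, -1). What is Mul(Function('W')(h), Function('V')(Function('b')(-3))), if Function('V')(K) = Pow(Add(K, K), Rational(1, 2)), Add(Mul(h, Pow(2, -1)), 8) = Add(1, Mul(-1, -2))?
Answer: Mul(60, I, Pow(2, Rational(1, 2))) ≈ Mul(84.853, I)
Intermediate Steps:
h = -10 (h = Add(-16, Mul(2, Add(1, Mul(-1, -2)))) = Add(-16, Mul(2, Add(1, 2))) = Add(-16, Mul(2, 3)) = Add(-16, 6) = -10)
Function('b')(y) = Add(-1, y)
Function('W')(L) = Mul(-3, L)
Function('V')(K) = Mul(Pow(2, Rational(1, 2)), Pow(K, Rational(1, 2))) (Function('V')(K) = Pow(Mul(2, K), Rational(1, 2)) = Mul(Pow(2, Rational(1, 2)), Pow(K, Rational(1, 2))))
Mul(Function('W')(h), Function('V')(Function('b')(-3))) = Mul(Mul(-3, -10), Mul(Pow(2, Rational(1, 2)), Pow(Add(-1, -3), Rational(1, 2)))) = Mul(30, Mul(Pow(2, Rational(1, 2)), Pow(-4, Rational(1, 2)))) = Mul(30, Mul(Pow(2, Rational(1, 2)), Mul(2, I))) = Mul(30, Mul(2, I, Pow(2, Rational(1, 2)))) = Mul(60, I, Pow(2, Rational(1, 2)))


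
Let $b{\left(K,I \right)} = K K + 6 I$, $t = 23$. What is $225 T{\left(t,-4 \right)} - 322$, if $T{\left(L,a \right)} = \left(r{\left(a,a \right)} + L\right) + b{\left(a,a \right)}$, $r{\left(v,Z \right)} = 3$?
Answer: $3728$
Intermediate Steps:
$b{\left(K,I \right)} = K^{2} + 6 I$
$T{\left(L,a \right)} = 3 + L + a^{2} + 6 a$ ($T{\left(L,a \right)} = \left(3 + L\right) + \left(a^{2} + 6 a\right) = 3 + L + a^{2} + 6 a$)
$225 T{\left(t,-4 \right)} - 322 = 225 \left(3 + 23 + \left(-4\right)^{2} + 6 \left(-4\right)\right) - 322 = 225 \left(3 + 23 + 16 - 24\right) - 322 = 225 \cdot 18 - 322 = 4050 - 322 = 3728$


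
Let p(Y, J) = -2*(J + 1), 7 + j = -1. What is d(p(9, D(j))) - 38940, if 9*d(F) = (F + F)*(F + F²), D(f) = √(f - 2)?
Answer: -350068/9 + 128*I*√10/9 ≈ -38896.0 + 44.975*I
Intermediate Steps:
j = -8 (j = -7 - 1 = -8)
D(f) = √(-2 + f)
p(Y, J) = -2 - 2*J (p(Y, J) = -2*(1 + J) = -2 - 2*J)
d(F) = 2*F*(F + F²)/9 (d(F) = ((F + F)*(F + F²))/9 = ((2*F)*(F + F²))/9 = (2*F*(F + F²))/9 = 2*F*(F + F²)/9)
d(p(9, D(j))) - 38940 = 2*(-2 - 2*√(-2 - 8))²*(1 + (-2 - 2*√(-2 - 8)))/9 - 38940 = 2*(-2 - 2*I*√10)²*(1 + (-2 - 2*I*√10))/9 - 38940 = 2*(-2 - 2*I*√10)²*(-1 - 2*I*√10)/9 - 38940 = -38940 + 2*(-2 - 2*I*√10)²*(-1 - 2*I*√10)/9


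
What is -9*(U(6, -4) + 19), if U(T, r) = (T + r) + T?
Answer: -243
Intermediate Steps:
U(T, r) = r + 2*T
-9*(U(6, -4) + 19) = -9*((-4 + 2*6) + 19) = -9*((-4 + 12) + 19) = -9*(8 + 19) = -9*27 = -243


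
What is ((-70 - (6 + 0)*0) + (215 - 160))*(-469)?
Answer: 7035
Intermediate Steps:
((-70 - (6 + 0)*0) + (215 - 160))*(-469) = ((-70 - 6*0) + 55)*(-469) = ((-70 - 1*0) + 55)*(-469) = ((-70 + 0) + 55)*(-469) = (-70 + 55)*(-469) = -15*(-469) = 7035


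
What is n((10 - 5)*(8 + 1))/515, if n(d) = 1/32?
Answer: 1/16480 ≈ 6.0680e-5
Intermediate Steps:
n(d) = 1/32
n((10 - 5)*(8 + 1))/515 = (1/32)/515 = (1/32)*(1/515) = 1/16480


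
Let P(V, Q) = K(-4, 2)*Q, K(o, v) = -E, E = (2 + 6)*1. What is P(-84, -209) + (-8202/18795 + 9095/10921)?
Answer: 114425470841/68420065 ≈ 1672.4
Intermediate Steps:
E = 8 (E = 8*1 = 8)
K(o, v) = -8 (K(o, v) = -1*8 = -8)
P(V, Q) = -8*Q
P(-84, -209) + (-8202/18795 + 9095/10921) = -8*(-209) + (-8202/18795 + 9095/10921) = 1672 + (-8202*1/18795 + 9095*(1/10921)) = 1672 + (-2734/6265 + 9095/10921) = 1672 + 27122161/68420065 = 114425470841/68420065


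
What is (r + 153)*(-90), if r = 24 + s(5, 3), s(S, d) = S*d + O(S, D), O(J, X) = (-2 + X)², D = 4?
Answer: -17640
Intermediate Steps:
s(S, d) = 4 + S*d (s(S, d) = S*d + (-2 + 4)² = S*d + 2² = S*d + 4 = 4 + S*d)
r = 43 (r = 24 + (4 + 5*3) = 24 + (4 + 15) = 24 + 19 = 43)
(r + 153)*(-90) = (43 + 153)*(-90) = 196*(-90) = -17640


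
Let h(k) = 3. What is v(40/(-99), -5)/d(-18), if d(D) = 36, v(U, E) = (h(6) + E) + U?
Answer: -119/1782 ≈ -0.066779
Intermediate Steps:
v(U, E) = 3 + E + U (v(U, E) = (3 + E) + U = 3 + E + U)
v(40/(-99), -5)/d(-18) = (3 - 5 + 40/(-99))/36 = (3 - 5 + 40*(-1/99))*(1/36) = (3 - 5 - 40/99)*(1/36) = -238/99*1/36 = -119/1782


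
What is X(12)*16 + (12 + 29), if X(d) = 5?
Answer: 121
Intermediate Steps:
X(12)*16 + (12 + 29) = 5*16 + (12 + 29) = 80 + 41 = 121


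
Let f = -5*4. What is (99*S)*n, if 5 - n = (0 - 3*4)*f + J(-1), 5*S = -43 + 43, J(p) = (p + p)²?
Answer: 0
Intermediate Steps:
J(p) = 4*p² (J(p) = (2*p)² = 4*p²)
S = 0 (S = (-43 + 43)/5 = (⅕)*0 = 0)
f = -20
n = -239 (n = 5 - ((0 - 3*4)*(-20) + 4*(-1)²) = 5 - ((0 - 12)*(-20) + 4*1) = 5 - (-12*(-20) + 4) = 5 - (240 + 4) = 5 - 1*244 = 5 - 244 = -239)
(99*S)*n = (99*0)*(-239) = 0*(-239) = 0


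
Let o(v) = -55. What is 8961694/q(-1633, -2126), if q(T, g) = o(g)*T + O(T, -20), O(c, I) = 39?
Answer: 4480847/44927 ≈ 99.736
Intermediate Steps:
q(T, g) = 39 - 55*T (q(T, g) = -55*T + 39 = 39 - 55*T)
8961694/q(-1633, -2126) = 8961694/(39 - 55*(-1633)) = 8961694/(39 + 89815) = 8961694/89854 = 8961694*(1/89854) = 4480847/44927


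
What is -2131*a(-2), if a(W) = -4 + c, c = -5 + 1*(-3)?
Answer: 25572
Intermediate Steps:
c = -8 (c = -5 - 3 = -8)
a(W) = -12 (a(W) = -4 - 8 = -12)
-2131*a(-2) = -2131*(-12) = 25572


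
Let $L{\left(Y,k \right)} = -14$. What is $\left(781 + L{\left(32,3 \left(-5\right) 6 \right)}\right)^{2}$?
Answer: $588289$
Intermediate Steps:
$\left(781 + L{\left(32,3 \left(-5\right) 6 \right)}\right)^{2} = \left(781 - 14\right)^{2} = 767^{2} = 588289$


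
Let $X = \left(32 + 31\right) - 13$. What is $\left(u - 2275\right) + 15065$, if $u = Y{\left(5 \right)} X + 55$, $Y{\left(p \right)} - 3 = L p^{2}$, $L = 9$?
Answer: $24245$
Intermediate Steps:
$Y{\left(p \right)} = 3 + 9 p^{2}$
$X = 50$ ($X = 63 - 13 = 50$)
$u = 11455$ ($u = \left(3 + 9 \cdot 5^{2}\right) 50 + 55 = \left(3 + 9 \cdot 25\right) 50 + 55 = \left(3 + 225\right) 50 + 55 = 228 \cdot 50 + 55 = 11400 + 55 = 11455$)
$\left(u - 2275\right) + 15065 = \left(11455 - 2275\right) + 15065 = 9180 + 15065 = 24245$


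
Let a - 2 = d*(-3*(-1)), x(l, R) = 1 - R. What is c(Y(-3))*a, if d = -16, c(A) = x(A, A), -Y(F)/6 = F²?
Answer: -2530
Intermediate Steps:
Y(F) = -6*F²
c(A) = 1 - A
a = -46 (a = 2 - (-48)*(-1) = 2 - 16*3 = 2 - 48 = -46)
c(Y(-3))*a = (1 - (-6)*(-3)²)*(-46) = (1 - (-6)*9)*(-46) = (1 - 1*(-54))*(-46) = (1 + 54)*(-46) = 55*(-46) = -2530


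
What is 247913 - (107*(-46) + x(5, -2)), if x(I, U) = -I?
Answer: 252840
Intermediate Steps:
247913 - (107*(-46) + x(5, -2)) = 247913 - (107*(-46) - 1*5) = 247913 - (-4922 - 5) = 247913 - 1*(-4927) = 247913 + 4927 = 252840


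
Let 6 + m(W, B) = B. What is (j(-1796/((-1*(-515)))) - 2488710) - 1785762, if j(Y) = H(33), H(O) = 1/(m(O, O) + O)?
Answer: -256468319/60 ≈ -4.2745e+6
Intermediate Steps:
m(W, B) = -6 + B
H(O) = 1/(-6 + 2*O) (H(O) = 1/((-6 + O) + O) = 1/(-6 + 2*O))
j(Y) = 1/60 (j(Y) = 1/(2*(-3 + 33)) = (1/2)/30 = (1/2)*(1/30) = 1/60)
(j(-1796/((-1*(-515)))) - 2488710) - 1785762 = (1/60 - 2488710) - 1785762 = -149322599/60 - 1785762 = -256468319/60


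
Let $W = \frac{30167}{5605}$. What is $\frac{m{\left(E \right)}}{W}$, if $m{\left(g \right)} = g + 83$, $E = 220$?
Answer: $\frac{1698315}{30167} \approx 56.297$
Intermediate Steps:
$m{\left(g \right)} = 83 + g$
$W = \frac{30167}{5605}$ ($W = 30167 \cdot \frac{1}{5605} = \frac{30167}{5605} \approx 5.3822$)
$\frac{m{\left(E \right)}}{W} = \frac{83 + 220}{\frac{30167}{5605}} = 303 \cdot \frac{5605}{30167} = \frac{1698315}{30167}$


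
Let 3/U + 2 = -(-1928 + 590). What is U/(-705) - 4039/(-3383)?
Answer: 1268081057/1062126680 ≈ 1.1939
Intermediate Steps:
U = 3/1336 (U = 3/(-2 - (-1928 + 590)) = 3/(-2 - 1*(-1338)) = 3/(-2 + 1338) = 3/1336 ≈ 0.0022455)
U/(-705) - 4039/(-3383) = (3/1336)/(-705) - 4039/(-3383) = (3/1336)*(-1/705) - 4039*(-1/3383) = -1/313960 + 4039/3383 = 1268081057/1062126680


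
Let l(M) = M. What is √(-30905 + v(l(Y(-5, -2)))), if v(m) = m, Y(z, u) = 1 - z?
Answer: 53*I*√11 ≈ 175.78*I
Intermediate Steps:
√(-30905 + v(l(Y(-5, -2)))) = √(-30905 + (1 - 1*(-5))) = √(-30905 + (1 + 5)) = √(-30905 + 6) = √(-30899) = 53*I*√11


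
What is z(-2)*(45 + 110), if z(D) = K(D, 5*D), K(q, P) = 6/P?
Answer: -93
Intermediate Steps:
z(D) = 6/(5*D) (z(D) = 6/((5*D)) = 6*(1/(5*D)) = 6/(5*D))
z(-2)*(45 + 110) = ((6/5)/(-2))*(45 + 110) = ((6/5)*(-1/2))*155 = -3/5*155 = -93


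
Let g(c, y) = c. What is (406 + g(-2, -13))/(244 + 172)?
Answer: 101/104 ≈ 0.97115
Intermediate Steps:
(406 + g(-2, -13))/(244 + 172) = (406 - 2)/(244 + 172) = 404/416 = 404*(1/416) = 101/104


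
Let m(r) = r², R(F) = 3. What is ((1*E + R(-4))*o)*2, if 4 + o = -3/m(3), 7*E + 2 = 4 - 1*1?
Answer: -572/21 ≈ -27.238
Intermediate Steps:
E = ⅐ (E = -2/7 + (4 - 1*1)/7 = -2/7 + (4 - 1)/7 = -2/7 + (⅐)*3 = -2/7 + 3/7 = ⅐ ≈ 0.14286)
o = -13/3 (o = -4 - 3/(3²) = -4 - 3/9 = -4 - 3*⅑ = -4 - ⅓ = -13/3 ≈ -4.3333)
((1*E + R(-4))*o)*2 = ((1*(⅐) + 3)*(-13/3))*2 = ((⅐ + 3)*(-13/3))*2 = ((22/7)*(-13/3))*2 = -286/21*2 = -572/21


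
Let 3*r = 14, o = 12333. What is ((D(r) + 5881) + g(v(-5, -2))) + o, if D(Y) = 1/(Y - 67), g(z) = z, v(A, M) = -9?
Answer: 3404332/187 ≈ 18205.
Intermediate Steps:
r = 14/3 (r = (⅓)*14 = 14/3 ≈ 4.6667)
D(Y) = 1/(-67 + Y)
((D(r) + 5881) + g(v(-5, -2))) + o = ((1/(-67 + 14/3) + 5881) - 9) + 12333 = ((1/(-187/3) + 5881) - 9) + 12333 = ((-3/187 + 5881) - 9) + 12333 = (1099744/187 - 9) + 12333 = 1098061/187 + 12333 = 3404332/187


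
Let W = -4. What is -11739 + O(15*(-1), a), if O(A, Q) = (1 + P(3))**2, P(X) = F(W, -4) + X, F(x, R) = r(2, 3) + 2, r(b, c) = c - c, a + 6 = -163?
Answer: -11703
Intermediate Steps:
a = -169 (a = -6 - 163 = -169)
r(b, c) = 0
F(x, R) = 2 (F(x, R) = 0 + 2 = 2)
P(X) = 2 + X
O(A, Q) = 36 (O(A, Q) = (1 + (2 + 3))**2 = (1 + 5)**2 = 6**2 = 36)
-11739 + O(15*(-1), a) = -11739 + 36 = -11703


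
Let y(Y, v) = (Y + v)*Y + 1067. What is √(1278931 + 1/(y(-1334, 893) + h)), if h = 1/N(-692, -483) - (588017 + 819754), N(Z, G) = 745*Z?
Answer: 41*√15048855790905426291671079/140641030467 ≈ 1130.9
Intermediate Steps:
y(Y, v) = 1067 + Y*(Y + v) (y(Y, v) = Y*(Y + v) + 1067 = 1067 + Y*(Y + v))
h = -725762261341/515540 (h = 1/(745*(-692)) - (588017 + 819754) = 1/(-515540) - 1*1407771 = -1/515540 - 1407771 = -725762261341/515540 ≈ -1.4078e+6)
√(1278931 + 1/(y(-1334, 893) + h)) = √(1278931 + 1/((1067 + (-1334)² - 1334*893) - 725762261341/515540)) = √(1278931 + 1/((1067 + 1779556 - 1191262) - 725762261341/515540)) = √(1278931 + 1/(589361 - 725762261341/515540)) = √(1278931 + 1/(-421923091401/515540)) = √(1278931 - 515540/421923091401) = √(539610521208056791/421923091401) = 41*√15048855790905426291671079/140641030467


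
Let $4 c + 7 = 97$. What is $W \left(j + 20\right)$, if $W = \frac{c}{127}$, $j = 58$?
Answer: $\frac{1755}{127} \approx 13.819$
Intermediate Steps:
$c = \frac{45}{2}$ ($c = - \frac{7}{4} + \frac{1}{4} \cdot 97 = - \frac{7}{4} + \frac{97}{4} = \frac{45}{2} \approx 22.5$)
$W = \frac{45}{254}$ ($W = \frac{45}{2 \cdot 127} = \frac{45}{2} \cdot \frac{1}{127} = \frac{45}{254} \approx 0.17717$)
$W \left(j + 20\right) = \frac{45 \left(58 + 20\right)}{254} = \frac{45}{254} \cdot 78 = \frac{1755}{127}$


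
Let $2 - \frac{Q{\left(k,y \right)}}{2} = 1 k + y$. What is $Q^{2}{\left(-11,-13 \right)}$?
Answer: $2704$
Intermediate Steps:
$Q{\left(k,y \right)} = 4 - 2 k - 2 y$ ($Q{\left(k,y \right)} = 4 - 2 \left(1 k + y\right) = 4 - 2 \left(k + y\right) = 4 - \left(2 k + 2 y\right) = 4 - 2 k - 2 y$)
$Q^{2}{\left(-11,-13 \right)} = \left(4 - -22 - -26\right)^{2} = \left(4 + 22 + 26\right)^{2} = 52^{2} = 2704$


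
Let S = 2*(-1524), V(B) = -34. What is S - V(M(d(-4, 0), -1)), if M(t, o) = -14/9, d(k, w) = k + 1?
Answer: -3014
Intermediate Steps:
d(k, w) = 1 + k
M(t, o) = -14/9 (M(t, o) = -14*1/9 = -14/9)
S = -3048
S - V(M(d(-4, 0), -1)) = -3048 - 1*(-34) = -3048 + 34 = -3014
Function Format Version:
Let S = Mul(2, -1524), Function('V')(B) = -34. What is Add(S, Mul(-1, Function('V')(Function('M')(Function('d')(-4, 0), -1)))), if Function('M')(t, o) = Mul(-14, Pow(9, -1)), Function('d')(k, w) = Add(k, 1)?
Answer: -3014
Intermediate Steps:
Function('d')(k, w) = Add(1, k)
Function('M')(t, o) = Rational(-14, 9) (Function('M')(t, o) = Mul(-14, Rational(1, 9)) = Rational(-14, 9))
S = -3048
Add(S, Mul(-1, Function('V')(Function('M')(Function('d')(-4, 0), -1)))) = Add(-3048, Mul(-1, -34)) = Add(-3048, 34) = -3014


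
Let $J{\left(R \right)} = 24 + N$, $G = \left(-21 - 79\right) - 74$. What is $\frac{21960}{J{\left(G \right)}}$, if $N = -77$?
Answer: $- \frac{21960}{53} \approx -414.34$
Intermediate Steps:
$G = -174$ ($G = -100 - 74 = -174$)
$J{\left(R \right)} = -53$ ($J{\left(R \right)} = 24 - 77 = -53$)
$\frac{21960}{J{\left(G \right)}} = \frac{21960}{-53} = 21960 \left(- \frac{1}{53}\right) = - \frac{21960}{53}$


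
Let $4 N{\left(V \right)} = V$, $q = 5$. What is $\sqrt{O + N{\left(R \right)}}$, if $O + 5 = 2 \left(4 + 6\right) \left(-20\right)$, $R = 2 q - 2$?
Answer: $i \sqrt{403} \approx 20.075 i$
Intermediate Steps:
$R = 8$ ($R = 2 \cdot 5 - 2 = 10 - 2 = 8$)
$N{\left(V \right)} = \frac{V}{4}$
$O = -405$ ($O = -5 + 2 \left(4 + 6\right) \left(-20\right) = -5 + 2 \cdot 10 \left(-20\right) = -5 + 20 \left(-20\right) = -5 - 400 = -405$)
$\sqrt{O + N{\left(R \right)}} = \sqrt{-405 + \frac{1}{4} \cdot 8} = \sqrt{-405 + 2} = \sqrt{-403} = i \sqrt{403}$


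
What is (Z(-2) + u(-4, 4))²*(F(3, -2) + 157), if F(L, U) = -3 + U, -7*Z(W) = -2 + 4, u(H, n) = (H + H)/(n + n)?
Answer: 12312/49 ≈ 251.27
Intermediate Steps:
u(H, n) = H/n (u(H, n) = (2*H)/((2*n)) = (2*H)*(1/(2*n)) = H/n)
Z(W) = -2/7 (Z(W) = -(-2 + 4)/7 = -⅐*2 = -2/7)
(Z(-2) + u(-4, 4))²*(F(3, -2) + 157) = (-2/7 - 4/4)²*((-3 - 2) + 157) = (-2/7 - 4*¼)²*(-5 + 157) = (-2/7 - 1)²*152 = (-9/7)²*152 = (81/49)*152 = 12312/49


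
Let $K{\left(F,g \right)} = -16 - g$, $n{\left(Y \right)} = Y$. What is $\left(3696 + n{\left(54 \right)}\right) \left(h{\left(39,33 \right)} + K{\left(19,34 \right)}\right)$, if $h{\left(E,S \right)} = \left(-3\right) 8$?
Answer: $-277500$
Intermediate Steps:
$h{\left(E,S \right)} = -24$
$\left(3696 + n{\left(54 \right)}\right) \left(h{\left(39,33 \right)} + K{\left(19,34 \right)}\right) = \left(3696 + 54\right) \left(-24 - 50\right) = 3750 \left(-24 - 50\right) = 3750 \left(-74\right) = -277500$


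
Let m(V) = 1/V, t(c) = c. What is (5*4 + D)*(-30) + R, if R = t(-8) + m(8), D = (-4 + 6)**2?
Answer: -5823/8 ≈ -727.88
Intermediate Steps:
D = 4 (D = 2**2 = 4)
R = -63/8 (R = -8 + 1/8 = -63/8 ≈ -7.8750)
(5*4 + D)*(-30) + R = (5*4 + 4)*(-30) - 63/8 = (20 + 4)*(-30) - 63/8 = 24*(-30) - 63/8 = -720 - 63/8 = -5823/8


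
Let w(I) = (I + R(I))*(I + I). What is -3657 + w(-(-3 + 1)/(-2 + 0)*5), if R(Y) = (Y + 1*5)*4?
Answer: -3607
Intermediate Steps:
R(Y) = 20 + 4*Y (R(Y) = (Y + 5)*4 = (5 + Y)*4 = 20 + 4*Y)
w(I) = 2*I*(20 + 5*I) (w(I) = (I + (20 + 4*I))*(I + I) = (20 + 5*I)*(2*I) = 2*I*(20 + 5*I))
-3657 + w(-(-3 + 1)/(-2 + 0)*5) = -3657 + 10*(-(-3 + 1)/(-2 + 0)*5)*(4 - (-3 + 1)/(-2 + 0)*5) = -3657 + 10*(-(-2)/(-2)*5)*(4 - (-2)/(-2)*5) = -3657 + 10*(-(-2)*(-1)/2*5)*(4 - (-2)*(-1)/2*5) = -3657 + 10*(-1*1*5)*(4 - 1*1*5) = -3657 + 10*(-1*5)*(4 - 1*5) = -3657 + 10*(-5)*(4 - 5) = -3657 + 10*(-5)*(-1) = -3657 + 50 = -3607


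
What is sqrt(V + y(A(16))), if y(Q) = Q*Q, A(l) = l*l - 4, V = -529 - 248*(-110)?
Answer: sqrt(90255) ≈ 300.42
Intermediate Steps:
V = 26751 (V = -529 + 27280 = 26751)
A(l) = -4 + l**2 (A(l) = l**2 - 4 = -4 + l**2)
y(Q) = Q**2
sqrt(V + y(A(16))) = sqrt(26751 + (-4 + 16**2)**2) = sqrt(26751 + (-4 + 256)**2) = sqrt(26751 + 252**2) = sqrt(26751 + 63504) = sqrt(90255)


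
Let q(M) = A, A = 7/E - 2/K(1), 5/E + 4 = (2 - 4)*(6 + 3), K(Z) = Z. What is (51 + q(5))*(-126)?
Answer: -11466/5 ≈ -2293.2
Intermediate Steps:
E = -5/22 (E = 5/(-4 + (2 - 4)*(6 + 3)) = 5/(-4 - 2*9) = 5/(-4 - 18) = 5/(-22) = 5*(-1/22) = -5/22 ≈ -0.22727)
A = -164/5 (A = 7/(-5/22) - 2/1 = 7*(-22/5) - 2*1 = -154/5 - 2 = -164/5 ≈ -32.800)
q(M) = -164/5
(51 + q(5))*(-126) = (51 - 164/5)*(-126) = (91/5)*(-126) = -11466/5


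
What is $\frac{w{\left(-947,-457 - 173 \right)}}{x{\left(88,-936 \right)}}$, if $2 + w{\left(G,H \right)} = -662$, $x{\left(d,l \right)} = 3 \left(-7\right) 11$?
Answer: $\frac{664}{231} \approx 2.8745$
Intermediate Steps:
$x{\left(d,l \right)} = -231$ ($x{\left(d,l \right)} = \left(-21\right) 11 = -231$)
$w{\left(G,H \right)} = -664$ ($w{\left(G,H \right)} = -2 - 662 = -664$)
$\frac{w{\left(-947,-457 - 173 \right)}}{x{\left(88,-936 \right)}} = - \frac{664}{-231} = \left(-664\right) \left(- \frac{1}{231}\right) = \frac{664}{231}$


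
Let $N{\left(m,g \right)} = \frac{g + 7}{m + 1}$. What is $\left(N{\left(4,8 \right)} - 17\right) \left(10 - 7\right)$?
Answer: $-42$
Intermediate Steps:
$N{\left(m,g \right)} = \frac{7 + g}{1 + m}$
$\left(N{\left(4,8 \right)} - 17\right) \left(10 - 7\right) = \left(\frac{7 + 8}{1 + 4} - 17\right) \left(10 - 7\right) = \left(\frac{1}{5} \cdot 15 - 17\right) \left(10 - 7\right) = \left(\frac{1}{5} \cdot 15 - 17\right) 3 = \left(3 - 17\right) 3 = \left(-14\right) 3 = -42$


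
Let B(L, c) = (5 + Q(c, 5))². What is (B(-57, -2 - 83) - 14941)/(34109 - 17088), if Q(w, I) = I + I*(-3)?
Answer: -14916/17021 ≈ -0.87633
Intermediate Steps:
Q(w, I) = -2*I (Q(w, I) = I - 3*I = -2*I)
B(L, c) = 25 (B(L, c) = (5 - 2*5)² = (5 - 10)² = (-5)² = 25)
(B(-57, -2 - 83) - 14941)/(34109 - 17088) = (25 - 14941)/(34109 - 17088) = -14916/17021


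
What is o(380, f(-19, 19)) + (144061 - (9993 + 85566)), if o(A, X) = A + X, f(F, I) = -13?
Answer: 48869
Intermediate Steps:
o(380, f(-19, 19)) + (144061 - (9993 + 85566)) = (380 - 13) + (144061 - (9993 + 85566)) = 367 + (144061 - 1*95559) = 367 + (144061 - 95559) = 367 + 48502 = 48869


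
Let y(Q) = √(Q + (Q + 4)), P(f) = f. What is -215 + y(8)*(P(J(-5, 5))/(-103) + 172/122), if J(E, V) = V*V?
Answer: -215 + 14666*√5/6283 ≈ -209.78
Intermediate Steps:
J(E, V) = V²
y(Q) = √(4 + 2*Q) (y(Q) = √(Q + (4 + Q)) = √(4 + 2*Q))
-215 + y(8)*(P(J(-5, 5))/(-103) + 172/122) = -215 + √(4 + 2*8)*(5²/(-103) + 172/122) = -215 + √(4 + 16)*(25*(-1/103) + 172*(1/122)) = -215 + √20*(-25/103 + 86/61) = -215 + (2*√5)*(7333/6283) = -215 + 14666*√5/6283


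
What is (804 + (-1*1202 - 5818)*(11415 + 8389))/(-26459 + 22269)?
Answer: 69511638/2095 ≈ 33180.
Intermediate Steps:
(804 + (-1*1202 - 5818)*(11415 + 8389))/(-26459 + 22269) = (804 + (-1202 - 5818)*19804)/(-4190) = (804 - 7020*19804)*(-1/4190) = (804 - 139024080)*(-1/4190) = -139023276*(-1/4190) = 69511638/2095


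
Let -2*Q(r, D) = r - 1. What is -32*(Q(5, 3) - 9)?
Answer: 352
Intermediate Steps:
Q(r, D) = ½ - r/2 (Q(r, D) = -(r - 1)/2 = -(-1 + r)/2 = ½ - r/2)
-32*(Q(5, 3) - 9) = -32*((½ - ½*5) - 9) = -32*((½ - 5/2) - 9) = -32*(-2 - 9) = -32*(-11) = 352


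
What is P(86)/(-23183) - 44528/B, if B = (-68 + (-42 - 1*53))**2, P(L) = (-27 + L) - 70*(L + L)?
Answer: -713969435/615949127 ≈ -1.1591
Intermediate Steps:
P(L) = -27 - 139*L (P(L) = (-27 + L) - 140*L = -27 - 139*L)
B = 26569 (B = (-68 + (-42 - 53))**2 = (-68 - 95)**2 = (-163)**2 = 26569)
P(86)/(-23183) - 44528/B = (-27 - 139*86)/(-23183) - 44528/26569 = (-27 - 11954)*(-1/23183) - 44528*1/26569 = -11981*(-1/23183) - 44528/26569 = 11981/23183 - 44528/26569 = -713969435/615949127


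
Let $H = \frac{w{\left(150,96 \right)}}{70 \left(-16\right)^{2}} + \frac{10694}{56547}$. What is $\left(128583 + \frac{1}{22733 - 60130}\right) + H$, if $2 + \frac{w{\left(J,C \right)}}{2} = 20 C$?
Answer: $\frac{174024832058305303}{1353400421760} \approx 1.2858 \cdot 10^{5}$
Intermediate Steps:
$w{\left(J,C \right)} = -4 + 40 C$ ($w{\left(J,C \right)} = -4 + 2 \cdot 20 C = -4 + 40 C$)
$H = \frac{14591099}{36190080}$ ($H = \frac{-4 + 40 \cdot 96}{70 \left(-16\right)^{2}} + \frac{10694}{56547} = \frac{-4 + 3840}{70 \cdot 256} + 10694 \cdot \frac{1}{56547} = \frac{3836}{17920} + \frac{10694}{56547} = 3836 \cdot \frac{1}{17920} + \frac{10694}{56547} = \frac{137}{640} + \frac{10694}{56547} = \frac{14591099}{36190080} \approx 0.40318$)
$\left(128583 + \frac{1}{22733 - 60130}\right) + H = \left(128583 + \frac{1}{22733 - 60130}\right) + \frac{14591099}{36190080} = \left(128583 + \frac{1}{-37397}\right) + \frac{14591099}{36190080} = \left(128583 - \frac{1}{37397}\right) + \frac{14591099}{36190080} = \frac{4808618450}{37397} + \frac{14591099}{36190080} = \frac{174024832058305303}{1353400421760}$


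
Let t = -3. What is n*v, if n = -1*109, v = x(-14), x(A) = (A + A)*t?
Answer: -9156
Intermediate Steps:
x(A) = -6*A (x(A) = (A + A)*(-3) = (2*A)*(-3) = -6*A)
v = 84 (v = -6*(-14) = 84)
n = -109
n*v = -109*84 = -9156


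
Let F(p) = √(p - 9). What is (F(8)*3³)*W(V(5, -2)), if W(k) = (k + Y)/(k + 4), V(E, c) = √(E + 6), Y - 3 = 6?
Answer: 135*I - 27*I*√11 ≈ 45.451*I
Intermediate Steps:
Y = 9 (Y = 3 + 6 = 9)
V(E, c) = √(6 + E)
F(p) = √(-9 + p)
W(k) = (9 + k)/(4 + k) (W(k) = (k + 9)/(k + 4) = (9 + k)/(4 + k))
(F(8)*3³)*W(V(5, -2)) = (√(-9 + 8)*3³)*((9 + √(6 + 5))/(4 + √(6 + 5))) = (√(-1)*27)*((9 + √11)/(4 + √11)) = (I*27)*((9 + √11)/(4 + √11)) = (27*I)*((9 + √11)/(4 + √11)) = 27*I*(9 + √11)/(4 + √11)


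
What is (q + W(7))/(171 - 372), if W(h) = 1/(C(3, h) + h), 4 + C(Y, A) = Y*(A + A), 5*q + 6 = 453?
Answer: -4024/9045 ≈ -0.44489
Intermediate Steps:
q = 447/5 (q = -6/5 + (⅕)*453 = -6/5 + 453/5 = 447/5 ≈ 89.400)
C(Y, A) = -4 + 2*A*Y (C(Y, A) = -4 + Y*(A + A) = -4 + Y*(2*A) = -4 + 2*A*Y)
W(h) = 1/(-4 + 7*h) (W(h) = 1/((-4 + 2*h*3) + h) = 1/((-4 + 6*h) + h) = 1/(-4 + 7*h))
(q + W(7))/(171 - 372) = (447/5 + 1/(-4 + 7*7))/(171 - 372) = (447/5 + 1/(-4 + 49))/(-201) = (447/5 + 1/45)*(-1/201) = (4024/45)*(-1/201) = -4024/9045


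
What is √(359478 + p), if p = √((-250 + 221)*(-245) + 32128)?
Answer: √(359478 + √39233) ≈ 599.73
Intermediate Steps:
p = √39233 (p = √(-29*(-245) + 32128) = √(7105 + 32128) = √39233 ≈ 198.07)
√(359478 + p) = √(359478 + √39233)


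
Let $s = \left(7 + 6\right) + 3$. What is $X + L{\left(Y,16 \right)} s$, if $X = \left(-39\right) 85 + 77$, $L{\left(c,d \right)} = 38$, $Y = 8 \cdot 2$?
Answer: $-2630$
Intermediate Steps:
$Y = 16$
$X = -3238$ ($X = -3315 + 77 = -3238$)
$s = 16$ ($s = 13 + 3 = 16$)
$X + L{\left(Y,16 \right)} s = -3238 + 38 \cdot 16 = -3238 + 608 = -2630$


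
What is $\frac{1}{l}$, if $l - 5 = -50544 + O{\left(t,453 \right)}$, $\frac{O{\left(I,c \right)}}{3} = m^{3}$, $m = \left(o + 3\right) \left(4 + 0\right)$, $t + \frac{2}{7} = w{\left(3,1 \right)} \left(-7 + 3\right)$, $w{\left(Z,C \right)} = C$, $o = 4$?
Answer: $\frac{1}{15317} \approx 6.5287 \cdot 10^{-5}$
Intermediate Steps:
$t = - \frac{30}{7}$ ($t = - \frac{2}{7} + 1 \left(-7 + 3\right) = - \frac{2}{7} + 1 \left(-4\right) = - \frac{2}{7} - 4 = - \frac{30}{7} \approx -4.2857$)
$m = 28$ ($m = \left(4 + 3\right) \left(4 + 0\right) = 7 \cdot 4 = 28$)
$O{\left(I,c \right)} = 65856$ ($O{\left(I,c \right)} = 3 \cdot 28^{3} = 3 \cdot 21952 = 65856$)
$l = 15317$ ($l = 5 + \left(-50544 + 65856\right) = 5 + 15312 = 15317$)
$\frac{1}{l} = \frac{1}{15317}$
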